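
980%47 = 40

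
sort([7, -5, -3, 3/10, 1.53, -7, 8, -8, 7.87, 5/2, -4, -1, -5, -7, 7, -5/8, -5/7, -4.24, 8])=[-8, -7, -7, -5, -5, -4.24, -4, -3, -1, -5/7, -5/8, 3/10, 1.53, 5/2, 7, 7, 7.87, 8, 8]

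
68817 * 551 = 37918167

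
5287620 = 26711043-21423423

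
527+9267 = 9794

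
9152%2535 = 1547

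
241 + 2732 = 2973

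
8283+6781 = 15064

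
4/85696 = 1/21424 ≈ 0.0000467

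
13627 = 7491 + 6136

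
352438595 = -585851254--938289849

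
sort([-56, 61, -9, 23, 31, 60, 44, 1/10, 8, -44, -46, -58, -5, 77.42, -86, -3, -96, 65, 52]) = [-96, -86, -58, -56, -46, -44, -9, -5, -3, 1/10, 8, 23, 31, 44, 52, 60, 61, 65, 77.42]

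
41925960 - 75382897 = -33456937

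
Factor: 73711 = 11^1*6701^1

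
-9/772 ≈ -0.0117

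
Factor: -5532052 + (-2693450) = -1 * 2^1 * 3^1 * 29^1 * 41^1 * 1153^1 = -8225502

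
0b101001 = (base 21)1k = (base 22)1j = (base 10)41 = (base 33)18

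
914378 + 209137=1123515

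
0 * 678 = 0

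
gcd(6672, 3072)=48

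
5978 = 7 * 854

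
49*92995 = 4556755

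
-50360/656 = -76 - 63/82 ≈ -76.77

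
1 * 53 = 53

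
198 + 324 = 522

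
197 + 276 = 473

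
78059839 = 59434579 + 18625260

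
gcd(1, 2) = 1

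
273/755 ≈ 0.362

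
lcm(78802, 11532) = 472812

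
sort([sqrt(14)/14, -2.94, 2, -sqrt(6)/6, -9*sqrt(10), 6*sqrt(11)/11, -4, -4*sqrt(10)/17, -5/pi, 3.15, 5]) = [-9*sqrt(10), -4, -2.94, -5/pi, -4*sqrt(10)/17, -sqrt(6)/6, sqrt(14)/14, 6*sqrt(11)/11, 2, 3.15, 5]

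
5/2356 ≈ 0.00212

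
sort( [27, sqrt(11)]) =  [sqrt(11), 27]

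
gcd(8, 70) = 2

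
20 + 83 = 103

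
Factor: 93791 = 71^1*1321^1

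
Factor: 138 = 2^1*3^1*23^1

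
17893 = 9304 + 8589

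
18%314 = 18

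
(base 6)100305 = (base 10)7889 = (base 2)1111011010001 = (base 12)4695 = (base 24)dgh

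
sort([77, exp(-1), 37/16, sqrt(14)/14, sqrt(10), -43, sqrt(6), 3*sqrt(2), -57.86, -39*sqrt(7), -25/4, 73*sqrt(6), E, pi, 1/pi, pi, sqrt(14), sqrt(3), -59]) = [-39*sqrt(7), -59, -57.86, -43, -25/4, sqrt(14)/14, 1/pi, exp(-1), sqrt(3), 37/16, sqrt(6), E, pi, pi, sqrt(10), sqrt(14), 3*sqrt(2), 77, 73*sqrt(6)]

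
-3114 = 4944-8058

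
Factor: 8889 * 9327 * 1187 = 3^2 * 1187^1 * 2963^1 * 3109^1 = 98411443461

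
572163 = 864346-292183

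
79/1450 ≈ 0.0545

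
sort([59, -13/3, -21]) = [-21, -13/3, 59]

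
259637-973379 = -713742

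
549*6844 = 3757356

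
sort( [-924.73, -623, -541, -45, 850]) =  [-924.73, -623, -541, -45, 850]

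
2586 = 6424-3838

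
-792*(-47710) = 37786320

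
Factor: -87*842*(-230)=2^2*3^1*5^1*23^1*29^1*421^1=16848420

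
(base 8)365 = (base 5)1440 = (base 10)245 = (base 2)11110101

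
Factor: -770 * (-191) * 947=2^1 * 5^1 * 7^1 * 11^1 * 191^1 * 947^1=139275290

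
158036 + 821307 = 979343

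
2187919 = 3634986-1447067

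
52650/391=134 + 256/391≈134.65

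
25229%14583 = 10646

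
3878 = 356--3522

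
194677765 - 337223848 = -142546083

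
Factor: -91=-1 * 7^1 * 13^1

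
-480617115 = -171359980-309257135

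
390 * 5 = 1950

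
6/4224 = 1/704 ≈ 0.00142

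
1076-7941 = -6865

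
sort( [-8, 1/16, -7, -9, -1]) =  [-9, -8, -7, -1, 1/16]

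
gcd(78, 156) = 78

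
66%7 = 3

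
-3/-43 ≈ 0.0698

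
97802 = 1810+95992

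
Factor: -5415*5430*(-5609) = 2^1*3^2*5^2*19^2*71^1*79^1*181^1 = 164923951050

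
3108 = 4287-1179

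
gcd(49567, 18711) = 7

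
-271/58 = -4 - 39/58 ≈ -4.67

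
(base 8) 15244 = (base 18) 130g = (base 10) 6820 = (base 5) 204240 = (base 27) 99g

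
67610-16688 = 50922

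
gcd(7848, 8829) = 981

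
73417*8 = 587336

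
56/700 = 2/25 = 0.08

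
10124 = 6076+4048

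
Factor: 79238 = 2^1 * 39619^1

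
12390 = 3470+8920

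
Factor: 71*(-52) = -1*2^2*13^1*71^1 = -3692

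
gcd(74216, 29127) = 1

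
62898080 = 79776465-16878385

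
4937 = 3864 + 1073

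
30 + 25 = 55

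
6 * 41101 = 246606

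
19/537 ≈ 0.0354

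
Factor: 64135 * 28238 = 2^1 * 5^1 * 7^1 * 101^1 * 127^1 * 2017^1 = 1811044130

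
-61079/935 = -65 - 304/935 ≈ -65.33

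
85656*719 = 61586664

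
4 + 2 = 6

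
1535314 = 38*40403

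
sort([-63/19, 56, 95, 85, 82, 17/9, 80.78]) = [-63/19, 17/9, 56, 80.78, 82, 85, 95]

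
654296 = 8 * 81787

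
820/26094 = 410/13047 ≈ 0.0314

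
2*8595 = 17190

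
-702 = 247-949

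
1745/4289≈0.407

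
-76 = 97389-97465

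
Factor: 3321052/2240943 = 2^2*3^(-1)*7^1*17^1*6977^1*746981^(-1)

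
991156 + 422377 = 1413533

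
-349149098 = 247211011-596360109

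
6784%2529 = 1726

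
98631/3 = 32877 = 32877.00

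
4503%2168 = 167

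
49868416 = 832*59938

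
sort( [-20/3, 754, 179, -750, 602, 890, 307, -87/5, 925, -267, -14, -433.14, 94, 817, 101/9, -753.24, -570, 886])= [-753.24, -750, -570, -433.14, -267, -87/5, -14, -20/3, 101/9, 94, 179, 307, 602, 754, 817, 886, 890, 925]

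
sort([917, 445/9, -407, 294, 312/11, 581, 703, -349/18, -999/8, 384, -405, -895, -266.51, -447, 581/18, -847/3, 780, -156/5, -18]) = [-895, -447, -407, -405, -847/3, -266.51, -999/8, -156/5, -349/18, -18, 312/11, 581/18, 445/9, 294, 384, 581, 703, 780, 917]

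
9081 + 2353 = 11434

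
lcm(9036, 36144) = 36144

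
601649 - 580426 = 21223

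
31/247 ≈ 0.126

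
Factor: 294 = 2^1*3^1*7^2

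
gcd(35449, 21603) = 1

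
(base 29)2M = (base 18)48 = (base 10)80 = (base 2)1010000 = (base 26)32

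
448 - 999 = -551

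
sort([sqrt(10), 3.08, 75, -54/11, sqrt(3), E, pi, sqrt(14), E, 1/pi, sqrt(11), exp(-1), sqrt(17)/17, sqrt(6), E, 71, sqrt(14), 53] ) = [-54/11, sqrt(17)/17, 1/pi, exp(-1), sqrt(3), sqrt(6), E, E, E, 3.08, pi, sqrt(10), sqrt(11), sqrt(14), sqrt(14), 53, 71, 75] 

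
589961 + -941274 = -351313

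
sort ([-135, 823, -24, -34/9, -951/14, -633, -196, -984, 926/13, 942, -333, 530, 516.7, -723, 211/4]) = [-984, -723, -633, -333, -196, -135, -951/14, -24, -34/9, 211/4, 926/13, 516.7, 530, 823, 942]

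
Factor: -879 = -1 * 3^1 * 293^1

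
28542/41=696 + 6/41 ≈ 696.15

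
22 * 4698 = 103356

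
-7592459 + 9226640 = 1634181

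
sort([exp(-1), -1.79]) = [-1.79, exp(-1)]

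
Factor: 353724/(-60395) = -1*2^2*3^1*5^(-1)*7^1*47^(-1)*257^(-1)*4211^1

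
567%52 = 47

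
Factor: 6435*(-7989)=-1*3^3*5^1*11^1*13^1*2663^1=-51409215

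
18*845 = 15210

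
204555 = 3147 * 65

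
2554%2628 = 2554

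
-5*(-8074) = 40370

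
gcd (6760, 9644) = 4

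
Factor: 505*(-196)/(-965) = 2^2*7^2*101^1*193^(-1) = 19796/193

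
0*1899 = 0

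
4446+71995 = 76441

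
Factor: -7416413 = -1 * 1879^1 * 3947^1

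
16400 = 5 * 3280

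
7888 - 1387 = 6501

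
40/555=8/111 ≈ 0.0721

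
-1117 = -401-716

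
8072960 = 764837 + 7308123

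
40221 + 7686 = 47907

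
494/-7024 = -247/3512 ≈ -0.0703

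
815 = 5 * 163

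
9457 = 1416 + 8041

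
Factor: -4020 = -1*2^2*3^1*5^1*67^1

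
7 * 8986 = 62902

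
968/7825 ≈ 0.124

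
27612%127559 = 27612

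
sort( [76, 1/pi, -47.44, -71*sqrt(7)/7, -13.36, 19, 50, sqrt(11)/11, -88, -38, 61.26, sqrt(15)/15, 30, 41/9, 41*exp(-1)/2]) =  [-88, -47.44, -38, -71*sqrt(7)/7, -13.36, sqrt(15)/15, sqrt(11)/11, 1/pi, 41/9, 41*exp(-1)/2, 19, 30, 50, 61.26, 76]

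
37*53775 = 1989675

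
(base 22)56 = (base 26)4c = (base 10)116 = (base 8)164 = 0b1110100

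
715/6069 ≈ 0.118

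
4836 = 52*93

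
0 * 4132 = 0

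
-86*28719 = -2469834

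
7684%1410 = 634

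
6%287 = 6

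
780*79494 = 62005320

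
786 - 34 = 752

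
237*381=90297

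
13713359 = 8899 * 1541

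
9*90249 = 812241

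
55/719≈0.0765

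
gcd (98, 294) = 98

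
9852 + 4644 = 14496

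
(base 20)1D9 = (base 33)K9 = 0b1010011101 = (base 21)1AI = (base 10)669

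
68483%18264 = 13691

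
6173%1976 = 245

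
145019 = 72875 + 72144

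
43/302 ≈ 0.142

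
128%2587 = 128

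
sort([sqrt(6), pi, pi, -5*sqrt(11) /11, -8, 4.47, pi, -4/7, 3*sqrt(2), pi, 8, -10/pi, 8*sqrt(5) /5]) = [-8, -10/pi, -5*sqrt(11) /11, -4/7, sqrt(6), pi, pi, pi, pi, 8*sqrt(5) /5, 3*sqrt(2), 4.47, 8]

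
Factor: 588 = 2^2 * 3^1 * 7^2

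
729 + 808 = 1537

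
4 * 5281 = 21124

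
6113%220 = 173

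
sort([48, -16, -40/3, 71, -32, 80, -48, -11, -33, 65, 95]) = [-48, -33, -32, -16, -40/3, -11, 48, 65, 71, 80, 95]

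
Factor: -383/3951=-1*3^(-2)*383^1*439^(-1)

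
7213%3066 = 1081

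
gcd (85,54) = 1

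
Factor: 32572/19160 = 2^ (-1) * 5^ (-1) * 17^1 = 17/10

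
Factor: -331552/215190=-1*2^4*3^(-3)*5^(-1)*13^1=-208/135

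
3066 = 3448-382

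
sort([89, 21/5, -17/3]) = [-17/3, 21/5, 89]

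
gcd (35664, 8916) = 8916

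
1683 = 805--878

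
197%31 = 11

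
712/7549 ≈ 0.0943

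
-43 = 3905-3948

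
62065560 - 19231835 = 42833725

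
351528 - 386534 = -35006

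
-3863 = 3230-7093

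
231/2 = 115 + 1/2 = 115.50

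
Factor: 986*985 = 2^1*5^1*17^1*29^1*197^1 = 971210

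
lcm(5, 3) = 15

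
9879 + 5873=15752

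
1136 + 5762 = 6898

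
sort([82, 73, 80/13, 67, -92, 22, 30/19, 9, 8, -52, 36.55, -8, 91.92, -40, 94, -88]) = [-92, -88, -52, -40, -8, 30/19, 80/13, 8, 9, 22, 36.55, 67, 73, 82, 91.92, 94]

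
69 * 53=3657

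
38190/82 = 465 + 30/41 ≈ 465.73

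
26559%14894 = 11665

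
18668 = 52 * 359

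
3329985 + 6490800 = 9820785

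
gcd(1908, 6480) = 36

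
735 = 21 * 35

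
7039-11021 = -3982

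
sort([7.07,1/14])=[1/14,7.07]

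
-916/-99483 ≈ 0.00921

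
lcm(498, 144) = 11952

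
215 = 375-160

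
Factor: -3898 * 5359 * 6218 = -1 * 2^2 * 23^1 * 233^1 * 1949^1 * 3109^1 = -129890177276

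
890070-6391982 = -5501912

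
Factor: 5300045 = 5^1 * 1060009^1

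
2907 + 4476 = 7383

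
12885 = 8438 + 4447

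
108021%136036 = 108021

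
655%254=147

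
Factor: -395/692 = -1*2^(-2)*5^1*79^1*173^(-1)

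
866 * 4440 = 3845040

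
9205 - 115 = 9090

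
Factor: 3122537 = 11^1*31^1*9157^1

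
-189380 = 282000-471380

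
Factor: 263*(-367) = -1*263^1*367^1 = -96521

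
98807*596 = 58888972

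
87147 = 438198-351051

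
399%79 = 4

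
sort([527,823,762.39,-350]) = [-350,527,762.39,823]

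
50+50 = 100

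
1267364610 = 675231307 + 592133303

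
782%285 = 212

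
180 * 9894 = 1780920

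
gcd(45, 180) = 45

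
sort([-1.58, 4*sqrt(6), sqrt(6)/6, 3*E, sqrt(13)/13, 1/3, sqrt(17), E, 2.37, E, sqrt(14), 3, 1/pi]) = [-1.58, sqrt(13)/13, 1/pi, 1/3, sqrt(6)/6, 2.37, E, E, 3, sqrt(14), sqrt(17), 3*E, 4*sqrt(6)]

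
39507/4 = 9876+3/4 = 9876.75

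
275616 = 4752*58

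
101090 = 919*110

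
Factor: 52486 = 2^1*7^1*23^1*163^1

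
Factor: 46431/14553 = 3^(-1) * 7^(-1) * 67^1 = 67/21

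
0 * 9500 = 0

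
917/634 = 1 + 283/634 ≈ 1.45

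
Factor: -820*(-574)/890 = 2^2*7^1*41^2*89^(-1) = 47068/89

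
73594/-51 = -1443-1/51 ≈ -1443.02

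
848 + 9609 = 10457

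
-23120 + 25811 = 2691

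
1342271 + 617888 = 1960159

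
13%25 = 13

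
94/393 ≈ 0.239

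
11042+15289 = 26331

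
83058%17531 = 12934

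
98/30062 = 49/15031 ≈ 0.00326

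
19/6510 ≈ 0.00292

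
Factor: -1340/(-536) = 2^(-1)*5^1 = 5/2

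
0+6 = 6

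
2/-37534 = -1/18767 ≈ -0.0000533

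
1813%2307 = 1813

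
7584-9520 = -1936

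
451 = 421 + 30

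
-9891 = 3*(-3297)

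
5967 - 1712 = 4255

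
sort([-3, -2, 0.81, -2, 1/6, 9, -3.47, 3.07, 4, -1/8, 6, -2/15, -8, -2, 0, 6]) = [-8, -3.47, -3, -2, -2, -2, -2/15, -1/8, 0, 1/6, 0.81, 3.07, 4, 6, 6, 9]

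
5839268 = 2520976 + 3318292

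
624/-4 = -156 = -156.00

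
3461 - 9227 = -5766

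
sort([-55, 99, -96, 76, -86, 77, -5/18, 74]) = [-96, -86, -55, -5/18, 74, 76, 77, 99]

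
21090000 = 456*46250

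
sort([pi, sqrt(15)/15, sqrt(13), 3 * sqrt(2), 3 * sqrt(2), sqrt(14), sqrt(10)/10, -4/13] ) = [-4/13, sqrt(15)/15, sqrt(10)/10, pi, sqrt(13), sqrt(14), 3 * sqrt(2), 3 * sqrt(2)] 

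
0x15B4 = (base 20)DHG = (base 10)5556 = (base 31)5O7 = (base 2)1010110110100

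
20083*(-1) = -20083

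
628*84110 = 52821080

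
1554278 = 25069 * 62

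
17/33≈0.515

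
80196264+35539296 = 115735560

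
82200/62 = 41100/31 ≈ 1325.81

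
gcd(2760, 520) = 40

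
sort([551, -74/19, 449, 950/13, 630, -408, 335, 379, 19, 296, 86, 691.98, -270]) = [-408, -270, -74/19, 19, 950/13, 86, 296, 335, 379, 449, 551, 630, 691.98]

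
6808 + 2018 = 8826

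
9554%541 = 357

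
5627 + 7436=13063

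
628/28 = 157/7 ≈ 22.43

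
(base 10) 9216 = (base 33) 8f9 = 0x2400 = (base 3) 110122100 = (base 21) kii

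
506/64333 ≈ 0.00787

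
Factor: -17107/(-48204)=2^(-2)*3^(-2)*13^(-1)*103^(-1)*17107^1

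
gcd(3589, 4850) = 97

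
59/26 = 2 + 7/26 ≈ 2.27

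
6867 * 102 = 700434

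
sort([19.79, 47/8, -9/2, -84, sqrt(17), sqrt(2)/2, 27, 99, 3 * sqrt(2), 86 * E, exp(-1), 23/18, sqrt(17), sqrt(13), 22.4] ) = [-84, -9/2, exp(-1), sqrt(2)/2, 23/18, sqrt(13), sqrt(17), sqrt(17), 3 * sqrt(2), 47/8, 19.79, 22.4, 27, 99, 86 * E] 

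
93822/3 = 31274 = 31274.00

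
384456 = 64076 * 6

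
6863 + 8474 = 15337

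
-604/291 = -2 - 22/291 ≈ -2.08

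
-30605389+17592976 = -13012413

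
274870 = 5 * 54974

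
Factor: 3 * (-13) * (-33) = 3^2 * 11^1 * 13^1 = 1287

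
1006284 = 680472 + 325812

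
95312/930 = 102 + 226/465 ≈ 102.49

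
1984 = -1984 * (-1)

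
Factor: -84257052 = -1*2^2*3^1*11^1*431^1*1481^1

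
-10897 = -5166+-5731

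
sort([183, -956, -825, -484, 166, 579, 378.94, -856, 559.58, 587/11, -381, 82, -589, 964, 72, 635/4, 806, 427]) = [-956, -856, -825, -589, -484, -381, 587/11, 72, 82, 635/4, 166, 183, 378.94, 427, 559.58, 579, 806, 964]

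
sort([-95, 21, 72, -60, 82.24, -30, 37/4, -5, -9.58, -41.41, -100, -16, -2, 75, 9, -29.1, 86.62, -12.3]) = [-100, -95, -60, -41.41, -30, -29.1, -16, -12.3, -9.58, -5, -2, 9, 37/4, 21, 72, 75, 82.24, 86.62]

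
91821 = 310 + 91511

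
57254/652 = 87+265/326 ≈ 87.81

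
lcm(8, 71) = 568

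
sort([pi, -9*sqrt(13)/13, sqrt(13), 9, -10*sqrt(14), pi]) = [-10*sqrt(14), -9*sqrt(13)/13, pi, pi, sqrt(13), 9]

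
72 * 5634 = 405648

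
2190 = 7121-4931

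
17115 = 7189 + 9926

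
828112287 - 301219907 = 526892380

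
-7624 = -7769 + 145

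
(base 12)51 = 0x3d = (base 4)331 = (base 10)61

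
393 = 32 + 361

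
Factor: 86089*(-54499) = -1*19^1*23^1*197^1*54499^1 = -4691764411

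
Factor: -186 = -1 * 2^1 * 3^1 * 31^1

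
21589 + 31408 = 52997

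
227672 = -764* (-298) 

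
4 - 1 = 3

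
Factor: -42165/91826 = -1*2^(-1)*3^2*5^1*7^(-2) = -45/98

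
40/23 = 1+17/23 ≈ 1.74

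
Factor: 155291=155291^1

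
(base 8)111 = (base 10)73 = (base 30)2d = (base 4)1021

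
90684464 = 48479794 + 42204670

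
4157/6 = 692 + 5/6 ≈ 692.83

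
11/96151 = 1/8741 ≈ 0.000114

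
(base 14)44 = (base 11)55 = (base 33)1r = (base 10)60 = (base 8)74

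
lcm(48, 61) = 2928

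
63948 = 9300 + 54648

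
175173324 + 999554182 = 1174727506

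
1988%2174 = 1988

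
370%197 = 173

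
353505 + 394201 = 747706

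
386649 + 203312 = 589961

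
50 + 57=107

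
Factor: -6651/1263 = -1*3^1*421^(-1)*739^1 = -2217/421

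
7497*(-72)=-539784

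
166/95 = 1 + 71/95 ≈ 1.75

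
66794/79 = 845+39/79 ≈ 845.49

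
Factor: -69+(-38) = -1 * 107^1 = -107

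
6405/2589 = 2 + 409/863 ≈ 2.47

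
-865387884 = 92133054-957520938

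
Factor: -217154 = -1 * 2^1 * 7^1 * 15511^1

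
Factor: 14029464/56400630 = 2^2 * 5^(-1) * 11^(-1) * 13^(-1) * 13147^(-1) * 584561^1 = 2338244/9400105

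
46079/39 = 1181 + 20/39 ≈ 1181.51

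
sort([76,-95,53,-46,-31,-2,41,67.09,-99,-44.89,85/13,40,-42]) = [-99,-95,-46,-44.89,-42,-31,-2,85/13,40,41,53,67.09,76]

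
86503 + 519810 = 606313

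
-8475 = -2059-6416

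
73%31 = 11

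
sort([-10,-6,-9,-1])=[-10,-9,-6,-1]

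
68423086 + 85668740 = 154091826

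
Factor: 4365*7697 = 3^2*5^1*43^1*97^1*179^1 = 33597405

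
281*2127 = 597687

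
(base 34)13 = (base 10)37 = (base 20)1h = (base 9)41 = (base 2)100101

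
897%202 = 89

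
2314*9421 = 21800194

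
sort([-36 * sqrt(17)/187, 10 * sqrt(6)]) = [-36 * sqrt(17)/187, 10 * sqrt(6)]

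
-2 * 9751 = -19502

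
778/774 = 1 + 2/387 ≈ 1.01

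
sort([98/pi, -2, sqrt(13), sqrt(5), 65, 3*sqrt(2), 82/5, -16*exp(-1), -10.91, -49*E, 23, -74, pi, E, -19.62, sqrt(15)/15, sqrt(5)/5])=[-49*E, -74, -19.62, -10.91, -16*exp(-1), -2, sqrt(15)/15, sqrt(5)/5, sqrt(5), E, pi, sqrt(13), 3*sqrt(2), 82/5, 23, 98/pi, 65]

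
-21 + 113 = 92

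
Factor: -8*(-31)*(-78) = -1*2^4*3^1*13^1*31^1 = -19344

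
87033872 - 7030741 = 80003131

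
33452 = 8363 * 4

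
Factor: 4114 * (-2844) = -1 * 2^3 * 3^2 * 11^2 * 17^1 * 79^1 = -11700216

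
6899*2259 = 15584841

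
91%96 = 91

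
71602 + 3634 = 75236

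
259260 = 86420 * 3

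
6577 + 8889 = 15466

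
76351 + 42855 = 119206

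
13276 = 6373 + 6903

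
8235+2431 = 10666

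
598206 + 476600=1074806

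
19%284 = 19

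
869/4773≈0.182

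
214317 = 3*71439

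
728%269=190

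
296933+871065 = 1167998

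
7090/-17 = -417 - 1/17 ≈ -417.06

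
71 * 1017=72207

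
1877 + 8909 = 10786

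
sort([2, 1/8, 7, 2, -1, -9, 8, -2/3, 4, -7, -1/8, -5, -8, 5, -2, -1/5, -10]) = [-10, -9, -8, -7, -5, -2, -1, -2/3, -1/5, -1/8, 1/8, 2, 2, 4, 5, 7, 8]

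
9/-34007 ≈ -0.000265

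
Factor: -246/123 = -1*2^1 = -2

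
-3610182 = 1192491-4802673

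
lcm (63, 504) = 504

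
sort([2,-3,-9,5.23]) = [-9,-3,2,5.23]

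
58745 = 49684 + 9061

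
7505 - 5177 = 2328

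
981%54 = 9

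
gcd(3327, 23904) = 3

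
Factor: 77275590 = 2^1 * 3^1 * 5^1 * 7^1 * 53^2 * 131^1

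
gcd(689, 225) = 1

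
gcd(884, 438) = 2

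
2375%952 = 471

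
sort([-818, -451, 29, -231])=[-818, -451, -231, 29]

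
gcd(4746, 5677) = 7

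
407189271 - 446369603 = -39180332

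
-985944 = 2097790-3083734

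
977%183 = 62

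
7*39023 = 273161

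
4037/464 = 8+325/464 ≈ 8.70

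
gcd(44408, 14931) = 7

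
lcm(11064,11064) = 11064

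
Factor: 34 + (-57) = -1*23^1 = -23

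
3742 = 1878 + 1864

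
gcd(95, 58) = 1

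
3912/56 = 489/7 ≈ 69.86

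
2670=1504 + 1166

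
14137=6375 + 7762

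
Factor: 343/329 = 7^2*47^(-1) = 49/47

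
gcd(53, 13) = 1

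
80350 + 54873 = 135223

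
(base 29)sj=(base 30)rl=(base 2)1100111111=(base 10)831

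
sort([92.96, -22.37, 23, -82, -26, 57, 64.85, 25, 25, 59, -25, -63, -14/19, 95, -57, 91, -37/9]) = [-82, -63, -57, -26, -25, -22.37, -37/9, -14/19, 23, 25, 25, 57, 59, 64.85, 91, 92.96, 95]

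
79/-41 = -1 - 38/41 ≈ -1.93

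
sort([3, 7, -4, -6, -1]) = [-6, -4, -1, 3, 7]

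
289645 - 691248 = -401603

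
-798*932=-743736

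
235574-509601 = -274027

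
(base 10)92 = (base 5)332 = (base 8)134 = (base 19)4g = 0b1011100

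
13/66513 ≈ 0.000195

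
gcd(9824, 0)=9824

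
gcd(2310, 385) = 385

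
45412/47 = 966+10/47 ≈ 966.21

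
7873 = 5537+2336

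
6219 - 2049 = 4170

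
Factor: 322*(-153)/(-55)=2^1*3^2*5^(-1)*7^1*11^(-1)*17^1*23^1=49266/55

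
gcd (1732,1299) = 433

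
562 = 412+150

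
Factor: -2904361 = -1*1523^1*1907^1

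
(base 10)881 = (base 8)1561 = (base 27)15h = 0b1101110001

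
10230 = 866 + 9364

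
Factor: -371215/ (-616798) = 2^ (-1)*5^1*7^ (-1)*3389^ (-1)*5711^1 = 28555/47446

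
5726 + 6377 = 12103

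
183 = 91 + 92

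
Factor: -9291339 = -1 * 3^2 * 29^1 * 97^1 * 367^1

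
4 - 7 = -3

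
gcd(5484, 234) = 6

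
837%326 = 185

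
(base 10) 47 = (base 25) 1m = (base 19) 29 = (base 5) 142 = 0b101111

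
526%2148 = 526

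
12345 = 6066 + 6279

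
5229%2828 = 2401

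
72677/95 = 765 + 2/95≈765.02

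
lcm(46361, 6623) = 46361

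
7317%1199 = 123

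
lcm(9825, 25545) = 127725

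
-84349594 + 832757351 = 748407757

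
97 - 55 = 42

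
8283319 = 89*93071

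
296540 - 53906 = 242634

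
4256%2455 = 1801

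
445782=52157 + 393625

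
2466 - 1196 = 1270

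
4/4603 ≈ 0.000869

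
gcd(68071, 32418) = 1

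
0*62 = 0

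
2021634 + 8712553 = 10734187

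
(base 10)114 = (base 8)162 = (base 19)60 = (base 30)3o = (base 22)54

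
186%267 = 186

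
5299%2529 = 241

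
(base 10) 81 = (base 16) 51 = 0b1010001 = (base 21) 3i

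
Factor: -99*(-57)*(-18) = -1*2^1*3^5*11^1*19^1 = -101574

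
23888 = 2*11944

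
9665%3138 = 251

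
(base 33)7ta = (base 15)282a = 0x218e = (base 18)1894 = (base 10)8590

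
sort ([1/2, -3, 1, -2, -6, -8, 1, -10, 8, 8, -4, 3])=[-10, -8, -6, -4, -3, -2, 1/2, 1, 1, 3, 8, 8]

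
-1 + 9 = 8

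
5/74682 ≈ 0.0000670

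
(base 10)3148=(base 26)4h2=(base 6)22324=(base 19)8dd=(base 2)110001001100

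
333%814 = 333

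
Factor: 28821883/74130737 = 419^(-1)*176923^(-1)*28821883^1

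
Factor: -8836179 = -1 * 3^1 * 11^1 * 267763^1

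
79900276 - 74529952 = 5370324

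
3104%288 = 224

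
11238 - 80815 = -69577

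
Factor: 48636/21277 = 2^2*3^2*7^1*193^1*21277^(-1)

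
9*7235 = 65115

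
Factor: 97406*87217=2^1*13^1*113^1*431^1*6709^1=8495459102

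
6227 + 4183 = 10410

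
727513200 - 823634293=-96121093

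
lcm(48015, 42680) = 384120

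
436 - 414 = 22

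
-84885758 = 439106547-523992305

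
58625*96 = 5628000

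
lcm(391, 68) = 1564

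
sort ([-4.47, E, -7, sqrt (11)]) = [-7, -4.47, E, sqrt (11)]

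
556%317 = 239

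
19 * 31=589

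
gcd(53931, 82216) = 1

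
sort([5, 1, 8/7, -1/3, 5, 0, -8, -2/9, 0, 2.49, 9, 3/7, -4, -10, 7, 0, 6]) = [-10, -8, -4, -1/3, -2/9, 0, 0, 0, 3/7, 1, 8/7, 2.49, 5, 5, 6, 7, 9]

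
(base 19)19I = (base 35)FP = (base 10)550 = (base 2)1000100110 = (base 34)G6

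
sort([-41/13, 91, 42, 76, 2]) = [-41/13, 2, 42, 76, 91]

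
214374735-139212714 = 75162021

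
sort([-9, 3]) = [-9, 3]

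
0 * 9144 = 0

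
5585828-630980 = 4954848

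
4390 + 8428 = 12818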